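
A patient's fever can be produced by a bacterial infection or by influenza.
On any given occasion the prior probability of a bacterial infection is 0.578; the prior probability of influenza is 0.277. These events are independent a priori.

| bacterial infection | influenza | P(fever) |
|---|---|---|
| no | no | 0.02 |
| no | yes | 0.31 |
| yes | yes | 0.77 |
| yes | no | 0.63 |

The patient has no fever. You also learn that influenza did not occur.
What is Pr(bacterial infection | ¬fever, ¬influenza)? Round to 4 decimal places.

P(¬fever | ¬influenza) = 0.98·0.422 + 0.37·0.578 = 0.413560 + 0.213860 = 0.627420
The bacterial infection-present share is 0.37·0.578 = 0.213860.
P(bacterial infection | ¬fever, ¬influenza) = 0.213860 / 0.627420 ≈ 0.3409

Pr(bacterial infection | ¬fever, ¬influenza) ≈ 0.3409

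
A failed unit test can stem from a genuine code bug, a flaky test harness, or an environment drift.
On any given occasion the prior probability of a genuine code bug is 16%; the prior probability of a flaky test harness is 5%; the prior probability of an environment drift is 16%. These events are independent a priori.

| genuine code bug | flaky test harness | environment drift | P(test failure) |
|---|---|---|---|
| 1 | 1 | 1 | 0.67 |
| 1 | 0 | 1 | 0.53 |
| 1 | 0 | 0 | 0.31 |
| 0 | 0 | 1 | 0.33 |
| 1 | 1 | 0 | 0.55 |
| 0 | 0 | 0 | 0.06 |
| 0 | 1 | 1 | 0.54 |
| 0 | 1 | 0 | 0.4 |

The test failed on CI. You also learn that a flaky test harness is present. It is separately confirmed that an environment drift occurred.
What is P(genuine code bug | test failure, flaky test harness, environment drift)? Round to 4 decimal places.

Sum P(test failure|·) weighted by the priors over both values of genuine code bug:
  P(test failure | flaky test harness, environment drift) = 0.54×0.84 + 0.67×0.16
        = 0.453600 + 0.107200 = 0.560800
The terms with genuine code bug present sum to 0.107200, so
  P(genuine code bug | test failure, flaky test harness, environment drift) = 0.107200 / 0.560800 ≈ 0.1912

P(genuine code bug | test failure, flaky test harness, environment drift) ≈ 0.1912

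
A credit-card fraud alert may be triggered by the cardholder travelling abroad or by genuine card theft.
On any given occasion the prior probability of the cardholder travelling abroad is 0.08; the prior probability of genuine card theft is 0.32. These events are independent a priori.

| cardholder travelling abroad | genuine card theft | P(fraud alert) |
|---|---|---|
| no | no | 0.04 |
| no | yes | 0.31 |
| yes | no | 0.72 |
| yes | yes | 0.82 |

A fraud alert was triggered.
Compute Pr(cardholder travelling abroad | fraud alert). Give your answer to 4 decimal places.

Numerator (weight on configurations with cardholder travelling abroad): 0.039168 + 0.020992 = 0.060160
The normalizing constant is 0.04·0.92·0.68 + 0.31·0.92·0.32 + 0.72·0.08·0.68 + 0.82·0.08·0.32 = 0.176448
P(cardholder travelling abroad | fraud alert) = 0.060160/0.176448 ≈ 0.3410

Pr(cardholder travelling abroad | fraud alert) ≈ 0.3410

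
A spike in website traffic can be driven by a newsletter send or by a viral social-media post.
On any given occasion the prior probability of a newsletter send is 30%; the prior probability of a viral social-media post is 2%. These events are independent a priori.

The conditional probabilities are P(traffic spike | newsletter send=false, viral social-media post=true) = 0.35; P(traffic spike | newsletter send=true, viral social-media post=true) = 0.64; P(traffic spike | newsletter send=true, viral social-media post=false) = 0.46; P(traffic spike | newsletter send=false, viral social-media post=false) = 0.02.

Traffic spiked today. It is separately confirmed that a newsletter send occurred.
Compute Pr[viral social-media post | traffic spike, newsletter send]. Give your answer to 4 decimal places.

Pr[viral social-media post | traffic spike, newsletter send] ≈ 0.0276

P(traffic spike | newsletter send) = 0.46*0.98 + 0.64*0.02 = 0.450800 + 0.012800 = 0.463600
Restricting to configurations with viral social-media post present: 0.64*0.02 = 0.012800.
P(viral social-media post | traffic spike, newsletter send) = 0.012800 / 0.463600 ≈ 0.0276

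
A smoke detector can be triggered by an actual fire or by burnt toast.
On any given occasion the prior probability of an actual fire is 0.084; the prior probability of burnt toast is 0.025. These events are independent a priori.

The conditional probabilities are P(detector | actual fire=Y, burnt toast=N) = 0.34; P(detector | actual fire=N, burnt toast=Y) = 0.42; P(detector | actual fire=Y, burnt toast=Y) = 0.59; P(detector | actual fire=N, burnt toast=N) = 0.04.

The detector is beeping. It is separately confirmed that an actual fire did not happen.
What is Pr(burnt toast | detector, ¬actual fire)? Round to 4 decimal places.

Pr(burnt toast | detector, ¬actual fire) ≈ 0.2121

Weight on burnt toast=true, given the evidence: 0.42*0.025 = 0.010500
Normalizer over all consistent configurations: 0.04*0.975 + 0.42*0.025 = 0.049500
P(burnt toast | detector, ¬actual fire) = 0.010500/0.049500 ≈ 0.2121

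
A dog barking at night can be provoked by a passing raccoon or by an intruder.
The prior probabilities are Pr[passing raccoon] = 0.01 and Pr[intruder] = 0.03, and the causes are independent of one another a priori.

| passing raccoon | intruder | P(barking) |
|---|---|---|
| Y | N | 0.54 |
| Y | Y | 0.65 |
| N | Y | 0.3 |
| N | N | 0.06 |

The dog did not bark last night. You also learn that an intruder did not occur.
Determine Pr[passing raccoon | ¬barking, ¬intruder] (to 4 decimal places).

Sum P(¬barking|·) weighted by the priors over both values of passing raccoon:
  P(¬barking | ¬intruder) = 0.94×0.99 + 0.46×0.01
        = 0.930600 + 0.004600 = 0.935200
The terms with passing raccoon present sum to 0.004600, so
  P(passing raccoon | ¬barking, ¬intruder) = 0.004600 / 0.935200 ≈ 0.0049

Pr[passing raccoon | ¬barking, ¬intruder] ≈ 0.0049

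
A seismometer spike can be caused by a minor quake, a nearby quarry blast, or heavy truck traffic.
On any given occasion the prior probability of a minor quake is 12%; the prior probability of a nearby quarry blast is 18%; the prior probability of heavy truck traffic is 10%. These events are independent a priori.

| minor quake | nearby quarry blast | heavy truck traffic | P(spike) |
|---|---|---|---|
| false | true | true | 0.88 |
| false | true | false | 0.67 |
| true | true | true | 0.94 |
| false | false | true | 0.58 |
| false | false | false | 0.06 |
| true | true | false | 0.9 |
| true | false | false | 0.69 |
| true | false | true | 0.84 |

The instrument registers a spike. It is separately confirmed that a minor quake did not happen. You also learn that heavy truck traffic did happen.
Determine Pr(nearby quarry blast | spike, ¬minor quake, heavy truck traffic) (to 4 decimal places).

Pr(nearby quarry blast | spike, ¬minor quake, heavy truck traffic) ≈ 0.2498

Weight on nearby quarry blast=true, given the evidence: 0.88*0.18 = 0.158400
Normalizer over all consistent configurations: 0.58*0.82 + 0.88*0.18 = 0.634000
P(nearby quarry blast | spike, ¬minor quake, heavy truck traffic) = 0.158400/0.634000 ≈ 0.2498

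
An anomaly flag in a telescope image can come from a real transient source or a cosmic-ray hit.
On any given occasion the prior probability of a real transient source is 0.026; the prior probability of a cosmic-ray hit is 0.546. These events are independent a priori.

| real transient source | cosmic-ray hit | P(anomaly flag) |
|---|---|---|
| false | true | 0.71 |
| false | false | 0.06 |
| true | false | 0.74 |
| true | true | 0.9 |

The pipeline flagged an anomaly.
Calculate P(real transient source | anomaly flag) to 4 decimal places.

P(real transient source | anomaly flag) ≈ 0.0505

Weight on real transient source=true, given the evidence: 0.008735 + 0.012776 = 0.021511
Normalizer over all consistent configurations: 0.06×0.974×0.454 + 0.71×0.974×0.546 + 0.74×0.026×0.454 + 0.9×0.026×0.546 = 0.425624
Posterior = 0.021511 / 0.425624 ≈ 0.0505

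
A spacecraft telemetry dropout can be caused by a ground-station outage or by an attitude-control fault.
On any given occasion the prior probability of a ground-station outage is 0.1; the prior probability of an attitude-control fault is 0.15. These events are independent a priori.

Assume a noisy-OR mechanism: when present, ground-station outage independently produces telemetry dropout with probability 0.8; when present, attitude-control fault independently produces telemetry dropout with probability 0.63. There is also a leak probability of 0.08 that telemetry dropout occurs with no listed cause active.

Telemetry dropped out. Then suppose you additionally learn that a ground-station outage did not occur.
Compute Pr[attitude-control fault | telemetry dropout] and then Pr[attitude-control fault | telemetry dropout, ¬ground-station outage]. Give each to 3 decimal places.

Under noisy-OR, P(telemetry dropout | causes) = 1 − (1−0.08)·∏(1−qᵢ) over the active causes.
P(telemetry dropout) = 0.08*0.9*0.85 + 0.6596*0.9*0.15 + 0.816*0.1*0.85 + 0.93192*0.1*0.15 = 0.061200 + 0.089046 + 0.069360 + 0.013979 = 0.233585
Restricting to configurations with attitude-control fault present: 0.089046 + 0.013979 = 0.103025.
Hence the posterior is 0.103025/0.233585 ≈ 0.441.

With the extra evidence:
P(telemetry dropout | ¬ground-station outage) = 0.08·0.85 + 0.6596·0.15 = 0.068000 + 0.098940 = 0.166940
Of this, 0.098940 comes from 0.6596·0.15 (the attitude-control fault=true cases).
So P(attitude-control fault | telemetry dropout, ¬ground-station outage) = 0.098940/0.166940 ≈ 0.593.
With ground-station outage excluded, attitude-control fault must carry more of the explanatory weight for the telemetry dropout.

Pr[attitude-control fault | telemetry dropout] ≈ 0.441; Pr[attitude-control fault | telemetry dropout, ¬ground-station outage] ≈ 0.593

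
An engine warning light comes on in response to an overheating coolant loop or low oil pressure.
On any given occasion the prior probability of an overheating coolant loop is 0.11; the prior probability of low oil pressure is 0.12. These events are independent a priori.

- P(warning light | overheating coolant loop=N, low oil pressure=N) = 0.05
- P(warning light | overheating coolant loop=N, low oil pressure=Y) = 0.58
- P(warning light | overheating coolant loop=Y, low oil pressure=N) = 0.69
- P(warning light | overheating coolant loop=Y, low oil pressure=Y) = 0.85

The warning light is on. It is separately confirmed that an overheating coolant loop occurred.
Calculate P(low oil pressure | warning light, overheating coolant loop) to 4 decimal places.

Enumerate both values of low oil pressure and weight by the priors:
  P(warning light | overheating coolant loop) = 0.69×0.88 + 0.85×0.12
        = 0.607200 + 0.102000 = 0.709200
The terms with low oil pressure present sum to 0.102000, so
  P(low oil pressure | warning light, overheating coolant loop) = 0.102000 / 0.709200 ≈ 0.1438

P(low oil pressure | warning light, overheating coolant loop) ≈ 0.1438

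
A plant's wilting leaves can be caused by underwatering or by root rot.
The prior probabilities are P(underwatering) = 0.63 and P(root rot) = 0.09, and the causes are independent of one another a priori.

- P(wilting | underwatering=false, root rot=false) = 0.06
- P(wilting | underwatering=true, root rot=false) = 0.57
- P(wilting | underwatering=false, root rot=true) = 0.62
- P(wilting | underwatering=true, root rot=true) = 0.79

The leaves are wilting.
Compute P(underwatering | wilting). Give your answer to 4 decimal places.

Numerator (weight on configurations with underwatering): 0.326781 + 0.044793 = 0.371574
Normalizer over all consistent configurations: 0.06·0.37·0.91 + 0.62·0.37·0.09 + 0.57·0.63·0.91 + 0.79·0.63·0.09 = 0.412422
Posterior = 0.371574 / 0.412422 ≈ 0.9010

P(underwatering | wilting) ≈ 0.9010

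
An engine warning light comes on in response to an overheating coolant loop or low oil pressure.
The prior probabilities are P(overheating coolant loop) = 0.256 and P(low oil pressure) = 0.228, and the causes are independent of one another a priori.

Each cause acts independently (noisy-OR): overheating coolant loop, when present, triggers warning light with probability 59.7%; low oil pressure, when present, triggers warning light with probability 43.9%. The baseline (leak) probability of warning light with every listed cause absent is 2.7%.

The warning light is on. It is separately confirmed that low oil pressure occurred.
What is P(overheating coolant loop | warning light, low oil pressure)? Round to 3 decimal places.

Under noisy-OR, P(warning light | causes) = 1 − (1−0.027)·∏(1−qᵢ) over the active causes.
Weight on overheating coolant loop=true, given the evidence: 0.780021×0.256 = 0.199685
Denominator P(warning light | low oil pressure): 0.454147×0.744 + 0.780021×0.256 = 0.537570
P(overheating coolant loop | warning light, low oil pressure) = 0.199685/0.537570 ≈ 0.371

P(overheating coolant loop | warning light, low oil pressure) ≈ 0.371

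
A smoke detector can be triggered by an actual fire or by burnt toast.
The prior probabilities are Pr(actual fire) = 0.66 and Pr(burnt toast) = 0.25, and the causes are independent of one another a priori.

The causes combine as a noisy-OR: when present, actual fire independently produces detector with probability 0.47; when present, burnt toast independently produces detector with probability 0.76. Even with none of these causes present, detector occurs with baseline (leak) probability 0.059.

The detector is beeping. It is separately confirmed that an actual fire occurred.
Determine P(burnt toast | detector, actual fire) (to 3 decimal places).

Under noisy-OR, P(detector | causes) = 1 − (1−0.059)·∏(1−qᵢ) over the active causes.
Enumerate both values of burnt toast and weight by the priors:
  P(detector | actual fire) = 0.50127*0.75 + 0.880305*0.25
        = 0.375953 + 0.220076 = 0.596029
Configurations with burnt toast contribute 0.220076, so
  P(burnt toast | detector, actual fire) = 0.220076 / 0.596029 ≈ 0.369

P(burnt toast | detector, actual fire) ≈ 0.369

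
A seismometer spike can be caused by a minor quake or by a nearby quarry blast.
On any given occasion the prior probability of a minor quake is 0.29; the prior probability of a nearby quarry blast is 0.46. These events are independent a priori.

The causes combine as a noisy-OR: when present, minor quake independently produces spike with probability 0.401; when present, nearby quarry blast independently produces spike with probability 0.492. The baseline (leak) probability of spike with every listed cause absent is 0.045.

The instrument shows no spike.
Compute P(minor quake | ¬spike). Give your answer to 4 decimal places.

P(minor quake | ¬spike) ≈ 0.1966

Under noisy-OR, P(spike | causes) = 1 − (1−0.045)·∏(1−qᵢ) over the active causes.
Sum P(¬spike|·) weighted by the priors over the 4 (minor quake, nearby quarry blast) configurations:
  P(¬spike) = 0.955×0.71×0.54 + 0.48514×0.71×0.46 + 0.572045×0.29×0.54 + 0.290599×0.29×0.46
        = 0.366147 + 0.158447 + 0.089582 + 0.038766 = 0.652942
The terms with minor quake present sum to 0.128348, so
  P(minor quake | ¬spike) = 0.128348 / 0.652942 ≈ 0.1966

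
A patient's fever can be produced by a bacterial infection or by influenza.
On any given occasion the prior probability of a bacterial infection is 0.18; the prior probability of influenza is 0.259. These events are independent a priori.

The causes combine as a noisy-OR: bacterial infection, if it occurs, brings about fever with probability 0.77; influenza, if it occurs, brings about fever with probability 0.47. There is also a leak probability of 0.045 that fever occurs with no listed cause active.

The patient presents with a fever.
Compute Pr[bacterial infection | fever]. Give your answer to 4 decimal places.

Under noisy-OR, P(fever | causes) = 1 − (1−0.045)·∏(1−qᵢ) over the active causes.
P(fever) = 0.045·0.82·0.741 + 0.49385·0.82·0.259 + 0.78035·0.18·0.741 + 0.883586·0.18·0.259 = 0.027343 + 0.104884 + 0.104083 + 0.041193 = 0.277503
Restricting to configurations with bacterial infection present: 0.104083 + 0.041193 = 0.145276.
P(bacterial infection | fever) = 0.145276 / 0.277503 ≈ 0.5235

Pr[bacterial infection | fever] ≈ 0.5235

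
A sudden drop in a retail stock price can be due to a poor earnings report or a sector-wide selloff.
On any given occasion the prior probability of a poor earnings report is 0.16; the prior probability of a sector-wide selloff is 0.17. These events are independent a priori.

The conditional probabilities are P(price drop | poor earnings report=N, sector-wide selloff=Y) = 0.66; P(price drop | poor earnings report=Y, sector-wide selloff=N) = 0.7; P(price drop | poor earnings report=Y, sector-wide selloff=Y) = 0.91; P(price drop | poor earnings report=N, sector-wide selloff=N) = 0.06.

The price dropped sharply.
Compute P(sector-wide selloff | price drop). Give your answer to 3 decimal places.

For the numerator, keep only sector-wide selloff=true terms: 0.094248 + 0.024752 = 0.119000
Denominator P(price drop): 0.06×0.84×0.83 + 0.66×0.84×0.17 + 0.7×0.16×0.83 + 0.91×0.16×0.17 = 0.253792
Posterior = 0.119000 / 0.253792 ≈ 0.469

P(sector-wide selloff | price drop) ≈ 0.469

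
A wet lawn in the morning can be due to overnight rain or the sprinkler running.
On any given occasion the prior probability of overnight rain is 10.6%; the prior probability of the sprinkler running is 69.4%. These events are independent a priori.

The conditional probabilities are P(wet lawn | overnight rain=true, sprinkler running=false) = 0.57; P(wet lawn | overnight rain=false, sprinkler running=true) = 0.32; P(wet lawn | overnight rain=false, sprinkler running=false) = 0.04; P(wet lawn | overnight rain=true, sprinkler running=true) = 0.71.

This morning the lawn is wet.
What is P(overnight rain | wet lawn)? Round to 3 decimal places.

P(overnight rain | wet lawn) ≈ 0.252

P(wet lawn) = 0.04×0.894×0.306 + 0.32×0.894×0.694 + 0.57×0.106×0.306 + 0.71×0.106×0.694 = 0.010943 + 0.198540 + 0.018489 + 0.052230 = 0.280202
Restricting to configurations with overnight rain present: 0.018489 + 0.052230 = 0.070719.
So P(overnight rain | wet lawn) = 0.070719/0.280202 ≈ 0.252.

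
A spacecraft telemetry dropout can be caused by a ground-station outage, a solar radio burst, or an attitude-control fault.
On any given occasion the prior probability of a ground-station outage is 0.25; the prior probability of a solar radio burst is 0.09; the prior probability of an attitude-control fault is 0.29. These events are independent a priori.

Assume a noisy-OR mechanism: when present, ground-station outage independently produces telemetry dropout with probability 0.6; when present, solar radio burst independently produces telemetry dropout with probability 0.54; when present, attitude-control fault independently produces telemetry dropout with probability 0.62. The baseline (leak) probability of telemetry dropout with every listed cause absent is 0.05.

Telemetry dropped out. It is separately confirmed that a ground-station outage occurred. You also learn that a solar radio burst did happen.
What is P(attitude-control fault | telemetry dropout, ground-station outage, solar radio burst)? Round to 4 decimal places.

P(attitude-control fault | telemetry dropout, ground-station outage, solar radio burst) ≈ 0.3160

Under noisy-OR, P(telemetry dropout | causes) = 1 − (1−0.05)·∏(1−qᵢ) over the active causes.
By total probability over both values of attitude-control fault:
  P(telemetry dropout | ground-station outage, solar radio burst) = 0.8252*0.71 + 0.933576*0.29
        = 0.585892 + 0.270737 = 0.856629
Configurations with attitude-control fault contribute 0.270737, so
  P(attitude-control fault | telemetry dropout, ground-station outage, solar radio burst) = 0.270737 / 0.856629 ≈ 0.3160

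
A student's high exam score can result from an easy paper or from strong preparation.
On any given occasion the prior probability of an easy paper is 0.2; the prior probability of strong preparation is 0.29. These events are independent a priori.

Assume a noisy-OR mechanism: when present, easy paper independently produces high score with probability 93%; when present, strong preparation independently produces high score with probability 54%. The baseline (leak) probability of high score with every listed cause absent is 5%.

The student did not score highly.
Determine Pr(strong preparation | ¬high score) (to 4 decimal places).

Under noisy-OR, P(high score | causes) = 1 − (1−0.05)·∏(1−qᵢ) over the active causes.
P(¬high score) = 0.95·0.8·0.71 + 0.437·0.8·0.29 + 0.0665·0.2·0.71 + 0.03059·0.2·0.29 = 0.539600 + 0.101384 + 0.009443 + 0.001774 = 0.652201
The strong preparation-present share is 0.101384 + 0.001774 = 0.103158.
Hence the posterior is 0.103158/0.652201 ≈ 0.1582.

Pr(strong preparation | ¬high score) ≈ 0.1582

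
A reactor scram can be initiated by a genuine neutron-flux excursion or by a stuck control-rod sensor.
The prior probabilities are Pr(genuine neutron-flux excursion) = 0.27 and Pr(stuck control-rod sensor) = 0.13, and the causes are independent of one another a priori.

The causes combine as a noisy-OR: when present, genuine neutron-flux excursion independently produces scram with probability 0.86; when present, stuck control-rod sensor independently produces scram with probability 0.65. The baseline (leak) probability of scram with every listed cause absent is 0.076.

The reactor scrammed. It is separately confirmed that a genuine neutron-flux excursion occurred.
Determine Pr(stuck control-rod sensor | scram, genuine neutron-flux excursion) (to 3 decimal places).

Pr(stuck control-rod sensor | scram, genuine neutron-flux excursion) ≈ 0.141

Under noisy-OR, P(scram | causes) = 1 − (1−0.076)·∏(1−qᵢ) over the active causes.
Sum P(scram|·) weighted by the priors over both values of stuck control-rod sensor:
  P(scram | genuine neutron-flux excursion) = 0.87064×0.87 + 0.954724×0.13
        = 0.757457 + 0.124114 = 0.881571
Configurations with stuck control-rod sensor contribute 0.124114, so
  P(stuck control-rod sensor | scram, genuine neutron-flux excursion) = 0.124114 / 0.881571 ≈ 0.141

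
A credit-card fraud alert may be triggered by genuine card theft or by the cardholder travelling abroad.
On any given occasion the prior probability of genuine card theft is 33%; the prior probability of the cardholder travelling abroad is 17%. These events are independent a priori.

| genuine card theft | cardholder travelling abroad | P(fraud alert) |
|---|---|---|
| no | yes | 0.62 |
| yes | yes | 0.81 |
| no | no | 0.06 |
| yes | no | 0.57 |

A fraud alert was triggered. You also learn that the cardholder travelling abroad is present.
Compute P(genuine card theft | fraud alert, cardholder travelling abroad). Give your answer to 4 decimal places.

P(genuine card theft | fraud alert, cardholder travelling abroad) ≈ 0.3915

Enumerate both values of genuine card theft and weight by the priors:
  P(fraud alert | cardholder travelling abroad) = 0.62·0.67 + 0.81·0.33
        = 0.415400 + 0.267300 = 0.682700
The terms with genuine card theft present sum to 0.267300, so
  P(genuine card theft | fraud alert, cardholder travelling abroad) = 0.267300 / 0.682700 ≈ 0.3915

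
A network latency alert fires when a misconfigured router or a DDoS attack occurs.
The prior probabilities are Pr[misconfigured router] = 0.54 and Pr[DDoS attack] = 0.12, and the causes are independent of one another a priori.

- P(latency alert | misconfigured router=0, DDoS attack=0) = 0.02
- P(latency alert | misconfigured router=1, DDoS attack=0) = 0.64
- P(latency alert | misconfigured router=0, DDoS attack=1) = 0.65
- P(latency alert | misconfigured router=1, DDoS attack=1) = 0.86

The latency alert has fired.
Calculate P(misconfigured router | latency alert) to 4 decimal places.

P(latency alert) = 0.02·0.46·0.88 + 0.65·0.46·0.12 + 0.64·0.54·0.88 + 0.86·0.54·0.12 = 0.008096 + 0.035880 + 0.304128 + 0.055728 = 0.403832
The misconfigured router-present share is 0.304128 + 0.055728 = 0.359856.
P(misconfigured router | latency alert) = 0.359856 / 0.403832 ≈ 0.8911

P(misconfigured router | latency alert) ≈ 0.8911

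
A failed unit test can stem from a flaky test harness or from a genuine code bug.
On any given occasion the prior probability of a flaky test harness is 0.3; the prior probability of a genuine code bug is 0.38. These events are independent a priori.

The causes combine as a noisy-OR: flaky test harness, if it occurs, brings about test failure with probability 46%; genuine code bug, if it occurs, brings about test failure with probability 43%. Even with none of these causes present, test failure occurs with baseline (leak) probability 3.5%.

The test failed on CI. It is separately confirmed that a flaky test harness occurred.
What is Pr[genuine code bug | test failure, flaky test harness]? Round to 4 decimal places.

Under noisy-OR, P(test failure | causes) = 1 − (1−0.035)·∏(1−qᵢ) over the active causes.
Sum P(test failure|·) weighted by the priors over both values of genuine code bug:
  P(test failure | flaky test harness) = 0.4789×0.62 + 0.702973×0.38
        = 0.296918 + 0.267130 = 0.564048
Configurations with genuine code bug contribute 0.267130, so
  P(genuine code bug | test failure, flaky test harness) = 0.267130 / 0.564048 ≈ 0.4736

Pr[genuine code bug | test failure, flaky test harness] ≈ 0.4736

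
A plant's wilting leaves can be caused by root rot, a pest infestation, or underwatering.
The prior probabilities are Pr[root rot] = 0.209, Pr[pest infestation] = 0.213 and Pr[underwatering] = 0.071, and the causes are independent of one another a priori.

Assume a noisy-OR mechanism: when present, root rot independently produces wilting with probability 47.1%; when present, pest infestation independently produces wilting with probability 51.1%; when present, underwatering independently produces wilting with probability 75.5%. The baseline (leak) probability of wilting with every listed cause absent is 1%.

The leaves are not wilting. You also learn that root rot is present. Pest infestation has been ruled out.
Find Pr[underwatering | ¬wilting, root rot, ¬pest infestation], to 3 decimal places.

Pr[underwatering | ¬wilting, root rot, ¬pest infestation] ≈ 0.018

Under noisy-OR, P(wilting | causes) = 1 − (1−0.01)·∏(1−qᵢ) over the active causes.
Weight on underwatering=true, given the evidence: 0.128309×0.071 = 0.009110
Normalizer over all consistent configurations: 0.52371×0.929 + 0.128309×0.071 = 0.495637
P(underwatering | ¬wilting, root rot, ¬pest infestation) = 0.009110/0.495637 ≈ 0.018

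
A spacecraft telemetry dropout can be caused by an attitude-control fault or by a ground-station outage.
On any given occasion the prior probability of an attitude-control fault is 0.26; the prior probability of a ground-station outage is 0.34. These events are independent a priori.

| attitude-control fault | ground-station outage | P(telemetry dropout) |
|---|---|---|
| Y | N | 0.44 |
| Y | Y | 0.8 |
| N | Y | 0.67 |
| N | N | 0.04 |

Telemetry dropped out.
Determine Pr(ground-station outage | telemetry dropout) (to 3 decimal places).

Sum P(telemetry dropout|·) weighted by the priors over the 4 (attitude-control fault, ground-station outage) configurations:
  P(telemetry dropout) = 0.04·0.74·0.66 + 0.67·0.74·0.34 + 0.44·0.26·0.66 + 0.8·0.26·0.34
        = 0.019536 + 0.168572 + 0.075504 + 0.070720 = 0.334332
Configurations with ground-station outage contribute 0.239292, so
  P(ground-station outage | telemetry dropout) = 0.239292 / 0.334332 ≈ 0.716

Pr(ground-station outage | telemetry dropout) ≈ 0.716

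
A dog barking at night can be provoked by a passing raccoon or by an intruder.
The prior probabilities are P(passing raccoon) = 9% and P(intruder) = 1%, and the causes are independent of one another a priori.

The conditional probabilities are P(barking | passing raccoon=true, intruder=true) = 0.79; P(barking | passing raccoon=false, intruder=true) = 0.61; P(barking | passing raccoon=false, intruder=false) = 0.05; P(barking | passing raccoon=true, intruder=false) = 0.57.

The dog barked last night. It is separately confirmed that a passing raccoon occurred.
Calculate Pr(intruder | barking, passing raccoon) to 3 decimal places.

Enumerate both values of intruder and weight by the priors:
  P(barking | passing raccoon) = 0.57·0.99 + 0.79·0.01
        = 0.564300 + 0.007900 = 0.572200
The terms with intruder present sum to 0.007900, so
  P(intruder | barking, passing raccoon) = 0.007900 / 0.572200 ≈ 0.014

Pr(intruder | barking, passing raccoon) ≈ 0.014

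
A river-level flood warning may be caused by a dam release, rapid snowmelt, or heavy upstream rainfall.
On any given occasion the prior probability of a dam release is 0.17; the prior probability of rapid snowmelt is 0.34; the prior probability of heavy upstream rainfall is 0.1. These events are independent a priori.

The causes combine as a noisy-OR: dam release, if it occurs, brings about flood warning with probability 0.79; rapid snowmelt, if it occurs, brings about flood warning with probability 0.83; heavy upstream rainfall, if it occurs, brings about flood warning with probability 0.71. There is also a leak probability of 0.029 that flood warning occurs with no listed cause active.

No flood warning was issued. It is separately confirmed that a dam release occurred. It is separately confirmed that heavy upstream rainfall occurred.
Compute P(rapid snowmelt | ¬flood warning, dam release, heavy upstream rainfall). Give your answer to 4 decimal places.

P(rapid snowmelt | ¬flood warning, dam release, heavy upstream rainfall) ≈ 0.0805

Under noisy-OR, P(flood warning | causes) = 1 − (1−0.029)·∏(1−qᵢ) over the active causes.
Numerator (weight on configurations with rapid snowmelt): 0.010053·0.34 = 0.003418
The normalizing constant is 0.059134·0.66 + 0.010053·0.34 = 0.042446
P(rapid snowmelt | ¬flood warning, dam release, heavy upstream rainfall) = 0.003418/0.042446 ≈ 0.0805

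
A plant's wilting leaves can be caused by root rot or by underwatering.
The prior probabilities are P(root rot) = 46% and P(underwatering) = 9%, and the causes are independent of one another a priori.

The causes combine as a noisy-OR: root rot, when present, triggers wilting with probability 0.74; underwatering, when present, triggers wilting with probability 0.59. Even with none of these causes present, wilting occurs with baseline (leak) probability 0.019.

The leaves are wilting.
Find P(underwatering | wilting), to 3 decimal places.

Under noisy-OR, P(wilting | causes) = 1 − (1−0.019)·∏(1−qᵢ) over the active causes.
Numerator (weight on configurations with underwatering): 0.029053 + 0.037071 = 0.066124
The normalizing constant is 0.019·0.54·0.91 + 0.59779·0.54·0.09 + 0.74494·0.46·0.91 + 0.895425·0.46·0.09 = 0.387293
P(underwatering | wilting) = 0.066124/0.387293 ≈ 0.171

P(underwatering | wilting) ≈ 0.171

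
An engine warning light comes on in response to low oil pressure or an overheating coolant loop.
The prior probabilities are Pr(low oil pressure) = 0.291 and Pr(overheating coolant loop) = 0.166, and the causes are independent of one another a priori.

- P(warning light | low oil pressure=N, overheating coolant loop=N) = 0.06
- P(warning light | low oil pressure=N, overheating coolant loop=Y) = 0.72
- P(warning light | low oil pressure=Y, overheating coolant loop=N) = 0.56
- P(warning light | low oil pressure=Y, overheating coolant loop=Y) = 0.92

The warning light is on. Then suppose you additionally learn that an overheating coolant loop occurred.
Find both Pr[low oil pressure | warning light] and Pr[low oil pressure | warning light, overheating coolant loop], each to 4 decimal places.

Sum P(warning light|·) weighted by the priors over the 4 (low oil pressure, overheating coolant loop) configurations:
  P(warning light) = 0.06·0.709·0.834 + 0.72·0.709·0.166 + 0.56·0.291·0.834 + 0.92·0.291·0.166
        = 0.035478 + 0.084740 + 0.135909 + 0.044442 = 0.300569
Keeping only the low oil pressure-present terms gives 0.180351, so
  P(low oil pressure | warning light) = 0.180351 / 0.300569 ≈ 0.6000

Now condition on the additional information:
P(warning light | overheating coolant loop) = 0.72·0.709 + 0.92·0.291 = 0.510480 + 0.267720 = 0.778200
Restricting to configurations with low oil pressure present: 0.92·0.291 = 0.267720.
So P(low oil pressure | warning light, overheating coolant loop) = 0.267720/0.778200 ≈ 0.3440.

Pr[low oil pressure | warning light] ≈ 0.6000; Pr[low oil pressure | warning light, overheating coolant loop] ≈ 0.3440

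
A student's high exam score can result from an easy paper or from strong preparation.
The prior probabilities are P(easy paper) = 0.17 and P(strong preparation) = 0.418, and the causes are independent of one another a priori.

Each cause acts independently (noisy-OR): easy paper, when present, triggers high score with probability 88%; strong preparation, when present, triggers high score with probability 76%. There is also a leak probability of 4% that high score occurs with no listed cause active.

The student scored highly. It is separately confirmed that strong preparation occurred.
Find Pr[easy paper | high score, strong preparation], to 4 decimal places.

Under noisy-OR, P(high score | causes) = 1 − (1−0.04)·∏(1−qᵢ) over the active causes.
For the numerator, keep only easy paper=true terms: 0.972352·0.17 = 0.165300
Denominator P(high score | strong preparation): 0.7696·0.83 + 0.972352·0.17 = 0.804068
Posterior = 0.165300 / 0.804068 ≈ 0.2056

Pr[easy paper | high score, strong preparation] ≈ 0.2056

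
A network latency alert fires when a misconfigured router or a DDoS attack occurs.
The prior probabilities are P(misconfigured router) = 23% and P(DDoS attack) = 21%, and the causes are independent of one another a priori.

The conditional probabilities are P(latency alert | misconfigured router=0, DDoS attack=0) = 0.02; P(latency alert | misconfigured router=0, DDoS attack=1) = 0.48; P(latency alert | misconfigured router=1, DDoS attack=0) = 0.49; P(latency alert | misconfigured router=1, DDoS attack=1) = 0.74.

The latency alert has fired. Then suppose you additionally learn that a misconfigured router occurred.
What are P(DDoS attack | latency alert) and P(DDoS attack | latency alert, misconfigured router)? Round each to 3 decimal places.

P(DDoS attack | latency alert) ≈ 0.528; P(DDoS attack | latency alert, misconfigured router) ≈ 0.286

Numerator (weight on configurations with DDoS attack): 0.077616 + 0.035742 = 0.113358
The normalizing constant is 0.02×0.77×0.79 + 0.48×0.77×0.21 + 0.49×0.23×0.79 + 0.74×0.23×0.21 = 0.214557
Posterior = 0.113358 / 0.214557 ≈ 0.528

Now condition on the additional information:
P(latency alert | misconfigured router) = 0.49×0.79 + 0.74×0.21 = 0.387100 + 0.155400 = 0.542500
Restricting to configurations with DDoS attack present: 0.74×0.21 = 0.155400.
So P(DDoS attack | latency alert, misconfigured router) = 0.155400/0.542500 ≈ 0.286.
The drop from 0.528 to 0.286 is the explaining-away (discounting) effect.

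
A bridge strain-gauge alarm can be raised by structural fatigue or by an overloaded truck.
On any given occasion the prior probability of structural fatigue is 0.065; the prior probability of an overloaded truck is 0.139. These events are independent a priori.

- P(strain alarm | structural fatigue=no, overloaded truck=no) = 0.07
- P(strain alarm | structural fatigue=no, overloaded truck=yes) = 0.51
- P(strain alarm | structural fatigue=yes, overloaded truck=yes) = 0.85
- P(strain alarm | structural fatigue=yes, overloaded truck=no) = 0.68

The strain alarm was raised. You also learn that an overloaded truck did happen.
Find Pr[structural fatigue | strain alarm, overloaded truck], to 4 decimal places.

Numerator (weight on configurations with structural fatigue): 0.85×0.065 = 0.055250
Denominator P(strain alarm | overloaded truck): 0.51×0.935 + 0.85×0.065 = 0.532100
P(structural fatigue | strain alarm, overloaded truck) = 0.055250/0.532100 ≈ 0.1038

Pr[structural fatigue | strain alarm, overloaded truck] ≈ 0.1038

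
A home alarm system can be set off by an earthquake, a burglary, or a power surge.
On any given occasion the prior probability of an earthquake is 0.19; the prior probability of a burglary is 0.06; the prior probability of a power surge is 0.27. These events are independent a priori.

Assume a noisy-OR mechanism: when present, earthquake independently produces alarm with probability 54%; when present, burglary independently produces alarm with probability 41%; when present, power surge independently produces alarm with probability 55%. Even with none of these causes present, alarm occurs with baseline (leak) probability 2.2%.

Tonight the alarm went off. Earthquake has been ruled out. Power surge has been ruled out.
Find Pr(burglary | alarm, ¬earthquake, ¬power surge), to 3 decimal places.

Under noisy-OR, P(alarm | causes) = 1 − (1−0.022)·∏(1−qᵢ) over the active causes.
P(alarm | ¬earthquake, ¬power surge) = 0.022*0.94 + 0.42298*0.06 = 0.020680 + 0.025379 = 0.046059
Of this, 0.025379 comes from 0.42298*0.06 (the burglary=true cases).
P(burglary | alarm, ¬earthquake, ¬power surge) = 0.025379 / 0.046059 ≈ 0.551

Pr(burglary | alarm, ¬earthquake, ¬power surge) ≈ 0.551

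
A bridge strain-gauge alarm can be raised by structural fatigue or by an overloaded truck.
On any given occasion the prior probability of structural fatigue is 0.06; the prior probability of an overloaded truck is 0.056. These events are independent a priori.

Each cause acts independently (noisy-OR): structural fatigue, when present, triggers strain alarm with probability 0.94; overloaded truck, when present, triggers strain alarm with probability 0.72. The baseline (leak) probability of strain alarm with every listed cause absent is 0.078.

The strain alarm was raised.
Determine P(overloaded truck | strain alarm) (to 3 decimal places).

Under noisy-OR, P(strain alarm | causes) = 1 − (1−0.078)·∏(1−qᵢ) over the active causes.
By total probability over the 4 (structural fatigue, overloaded truck) configurations:
  P(strain alarm) = 0.078*0.94*0.944 + 0.74184*0.94*0.056 + 0.94468*0.06*0.944 + 0.98451*0.06*0.056
        = 0.069214 + 0.039050 + 0.053507 + 0.003308 = 0.165079
The terms with overloaded truck present sum to 0.042358, so
  P(overloaded truck | strain alarm) = 0.042358 / 0.165079 ≈ 0.257

P(overloaded truck | strain alarm) ≈ 0.257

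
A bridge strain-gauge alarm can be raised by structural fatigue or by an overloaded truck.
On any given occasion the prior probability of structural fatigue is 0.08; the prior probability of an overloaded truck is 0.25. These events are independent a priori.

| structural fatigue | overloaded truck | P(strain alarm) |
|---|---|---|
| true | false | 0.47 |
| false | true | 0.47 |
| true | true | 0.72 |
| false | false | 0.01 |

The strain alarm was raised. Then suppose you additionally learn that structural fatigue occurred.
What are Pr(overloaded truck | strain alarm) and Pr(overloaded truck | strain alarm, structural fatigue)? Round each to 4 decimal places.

Pr(overloaded truck | strain alarm) ≈ 0.7773; Pr(overloaded truck | strain alarm, structural fatigue) ≈ 0.3380

For the numerator, keep only overloaded truck=true terms: 0.108100 + 0.014400 = 0.122500
Normalizer over all consistent configurations: 0.01×0.92×0.75 + 0.47×0.92×0.25 + 0.47×0.08×0.75 + 0.72×0.08×0.25 = 0.157600
Posterior = 0.122500 / 0.157600 ≈ 0.7773

Now condition on the additional information:
P(strain alarm | structural fatigue) = 0.47·0.75 + 0.72·0.25 = 0.352500 + 0.180000 = 0.532500
Restricting to configurations with overloaded truck present: 0.72·0.25 = 0.180000.
P(overloaded truck | strain alarm, structural fatigue) = 0.180000 / 0.532500 ≈ 0.3380
The drop from 0.7773 to 0.3380 is the explaining-away (discounting) effect.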